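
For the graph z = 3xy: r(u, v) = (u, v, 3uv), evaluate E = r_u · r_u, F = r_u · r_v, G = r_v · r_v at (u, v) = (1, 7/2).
E = 445/4;  F = 63/2;  G = 10

Partials: r_u = (1, 0, 3*v), r_v = (0, 1, 3*u). As functions of (u, v):
  E = r_u · r_u = 9*v^2 + 1,
  F = r_u · r_v = 9*u*v,
  G = r_v · r_v = 9*u^2 + 1.
Evaluating at (u, v) = (1, 7/2): E = 445/4, F = 63/2, G = 10.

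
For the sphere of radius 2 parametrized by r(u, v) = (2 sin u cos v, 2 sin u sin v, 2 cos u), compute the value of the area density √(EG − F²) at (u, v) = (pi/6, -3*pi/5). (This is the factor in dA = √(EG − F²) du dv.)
√(EG − F²)|_{(pi/6, -3*pi/5)} = 2

E = 4, F = 0, G = 4*sin(u)^2, so EG − F² = 16*sin(u)^2. Taking the positive square root: √(EG − F²) = 4*Abs(sin(u)). At (u, v) = (pi/6, -3*pi/5): 2.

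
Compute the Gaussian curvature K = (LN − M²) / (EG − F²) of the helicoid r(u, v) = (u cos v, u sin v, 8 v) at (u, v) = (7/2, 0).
K = -1024/93025

Coefficients of the first fundamental form: E = 1, F = 0, G = u^2 + 64.
Coefficients of the second fundamental form: L = 0, M = -8/sqrt(u^2 + 64), N = 0.
Assemble K = (LN − M²)/(EG − F²) = -64/(u^2 + 64)^2. At (u, v) = (7/2, 0): K = -1024/93025.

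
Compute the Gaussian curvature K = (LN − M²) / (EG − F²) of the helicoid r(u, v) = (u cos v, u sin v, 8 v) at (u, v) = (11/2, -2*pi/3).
K = -1024/142129

Coefficients of the first fundamental form: E = 1, F = 0, G = u^2 + 64.
Coefficients of the second fundamental form: L = 0, M = -8/sqrt(u^2 + 64), N = 0.
Assemble K = (LN − M²)/(EG − F²) = -64/(u^2 + 64)^2. At (u, v) = (11/2, -2*pi/3): K = -1024/142129.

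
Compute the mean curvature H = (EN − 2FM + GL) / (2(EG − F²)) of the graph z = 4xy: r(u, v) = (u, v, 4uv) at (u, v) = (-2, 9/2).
H = 576*sqrt(389)/151321

With E = 16*v^2 + 1, F = 16*u*v, G = 16*u^2 + 1, L = 0, M = 4/sqrt(16*u^2 + 16*v^2 + 1), N = 0, assemble
  H = (EN − 2FM + GL) / (2(EG − F²)) = -64*u*v/(16*u^2 + 16*v^2 + 1)^(3/2).
At (u, v) = (-2, 9/2): H = 576*sqrt(389)/151321.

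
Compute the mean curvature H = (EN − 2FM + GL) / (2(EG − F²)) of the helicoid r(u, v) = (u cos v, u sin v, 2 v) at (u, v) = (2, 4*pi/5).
H = 0

With E = 1, F = 0, G = u^2 + 4, L = 0, M = -2/sqrt(u^2 + 4), N = 0, assemble
  H = (EN − 2FM + GL) / (2(EG − F²)) = 0.
At (u, v) = (2, 4*pi/5): H = 0.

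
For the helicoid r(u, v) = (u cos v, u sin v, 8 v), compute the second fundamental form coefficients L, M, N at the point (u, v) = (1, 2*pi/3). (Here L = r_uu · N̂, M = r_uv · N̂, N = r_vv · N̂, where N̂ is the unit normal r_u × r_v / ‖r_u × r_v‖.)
L = 0;  M = -8*sqrt(65)/65;  N = 0

Compute the unit normal N̂(u, v) = (8*sin(v)/sqrt(u^2 + 64), -8*cos(v)/sqrt(u^2 + 64), u/sqrt(u^2 + 64)), and the second partials r_uu, r_uv, r_vv. Take dot products:
  L(u, v) = r_uu · N̂ = 0,
  M(u, v) = r_uv · N̂ = -8/sqrt(u^2 + 64),
  N(u, v) = r_vv · N̂ = 0.
Evaluating at (u, v) = (1, 2*pi/3):
  L = 0, M = -8*sqrt(65)/65, N = 0.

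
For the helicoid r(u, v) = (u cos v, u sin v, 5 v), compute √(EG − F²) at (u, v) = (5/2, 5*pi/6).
√(EG − F²)|_{(5/2, 5*pi/6)} = 5*sqrt(5)/2

E = 1, F = 0, G = u^2 + 25; EG − F² = u^2 + 25; √(EG − F²) = sqrt(u^2 + 25). At the given point: 5*sqrt(5)/2.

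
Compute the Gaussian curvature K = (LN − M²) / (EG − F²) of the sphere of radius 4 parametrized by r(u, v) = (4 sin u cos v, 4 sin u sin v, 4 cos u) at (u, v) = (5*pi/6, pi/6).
K = 1/16

Coefficients of the first fundamental form: E = 16, F = 0, G = 16*sin(u)^2.
Coefficients of the second fundamental form: L = -4*sin(u)/Abs(sin(u)), M = 0, N = -4*sin(u)^3/Abs(sin(u)).
Assemble K = (LN − M²)/(EG − F²) = 1/16. At (u, v) = (5*pi/6, pi/6): K = 1/16.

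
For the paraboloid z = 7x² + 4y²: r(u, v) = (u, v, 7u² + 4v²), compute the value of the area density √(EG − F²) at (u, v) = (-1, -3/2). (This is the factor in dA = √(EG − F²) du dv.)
√(EG − F²)|_{(-1, -3/2)} = sqrt(341)

E = 196*u^2 + 1, F = 112*u*v, G = 64*v^2 + 1, so EG − F² = 196*u^2 + 64*v^2 + 1. Taking the positive square root: √(EG − F²) = sqrt(196*u^2 + 64*v^2 + 1). At (u, v) = (-1, -3/2): sqrt(341).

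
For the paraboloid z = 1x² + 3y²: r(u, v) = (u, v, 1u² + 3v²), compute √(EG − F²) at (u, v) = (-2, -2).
√(EG − F²)|_{(-2, -2)} = sqrt(161)

E = 4*u^2 + 1, F = 12*u*v, G = 36*v^2 + 1; EG − F² = 4*u^2 + 36*v^2 + 1; √(EG − F²) = sqrt(4*u^2 + 36*v^2 + 1). At the given point: sqrt(161).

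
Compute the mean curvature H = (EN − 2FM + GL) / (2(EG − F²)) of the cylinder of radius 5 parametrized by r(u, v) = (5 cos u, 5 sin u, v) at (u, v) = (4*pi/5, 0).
H = -1/10

With E = 25, F = 0, G = 1, L = -5, M = 0, N = 0, assemble
  H = (EN − 2FM + GL) / (2(EG − F²)) = -1/10.
At (u, v) = (4*pi/5, 0): H = -1/10.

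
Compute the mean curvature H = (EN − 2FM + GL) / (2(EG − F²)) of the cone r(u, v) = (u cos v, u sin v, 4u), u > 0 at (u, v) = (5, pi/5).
H = 2*sqrt(17)/85

With E = 17, F = 0, G = u^2, L = 0, M = 0, N = 4*sqrt(17)*u^2/(17*Abs(u)), assemble
  H = (EN − 2FM + GL) / (2(EG − F²)) = 2*sqrt(17)/(17*Abs(u)).
At (u, v) = (5, pi/5): H = 2*sqrt(17)/85.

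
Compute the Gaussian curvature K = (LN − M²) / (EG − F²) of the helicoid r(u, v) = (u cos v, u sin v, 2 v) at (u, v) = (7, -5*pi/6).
K = -4/2809

Coefficients of the first fundamental form: E = 1, F = 0, G = u^2 + 4.
Coefficients of the second fundamental form: L = 0, M = -2/sqrt(u^2 + 4), N = 0.
Assemble K = (LN − M²)/(EG − F²) = -4/(u^2 + 4)^2. At (u, v) = (7, -5*pi/6): K = -4/2809.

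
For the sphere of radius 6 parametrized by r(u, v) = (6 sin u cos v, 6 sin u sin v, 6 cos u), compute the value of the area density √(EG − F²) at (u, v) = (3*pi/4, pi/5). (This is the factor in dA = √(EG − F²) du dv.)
√(EG − F²)|_{(3*pi/4, pi/5)} = 18*sqrt(2)

E = 36, F = 0, G = 36*sin(u)^2, so EG − F² = 1296*sin(u)^2. Taking the positive square root: √(EG − F²) = 36*Abs(sin(u)). At (u, v) = (3*pi/4, pi/5): 18*sqrt(2).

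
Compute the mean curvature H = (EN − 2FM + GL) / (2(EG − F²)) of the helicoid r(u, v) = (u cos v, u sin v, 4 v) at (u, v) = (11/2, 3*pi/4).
H = 0

With E = 1, F = 0, G = u^2 + 16, L = 0, M = -4/sqrt(u^2 + 16), N = 0, assemble
  H = (EN − 2FM + GL) / (2(EG − F²)) = 0.
At (u, v) = (11/2, 3*pi/4): H = 0.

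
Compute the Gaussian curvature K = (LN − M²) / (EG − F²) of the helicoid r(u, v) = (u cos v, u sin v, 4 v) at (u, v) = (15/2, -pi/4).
K = -256/83521

Coefficients of the first fundamental form: E = 1, F = 0, G = u^2 + 16.
Coefficients of the second fundamental form: L = 0, M = -4/sqrt(u^2 + 16), N = 0.
Assemble K = (LN − M²)/(EG − F²) = -16/(u^2 + 16)^2. At (u, v) = (15/2, -pi/4): K = -256/83521.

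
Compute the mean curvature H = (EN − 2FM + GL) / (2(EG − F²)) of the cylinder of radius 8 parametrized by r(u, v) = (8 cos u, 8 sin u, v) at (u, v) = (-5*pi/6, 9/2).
H = -1/16

With E = 64, F = 0, G = 1, L = -8, M = 0, N = 0, assemble
  H = (EN − 2FM + GL) / (2(EG − F²)) = -1/16.
At (u, v) = (-5*pi/6, 9/2): H = -1/16.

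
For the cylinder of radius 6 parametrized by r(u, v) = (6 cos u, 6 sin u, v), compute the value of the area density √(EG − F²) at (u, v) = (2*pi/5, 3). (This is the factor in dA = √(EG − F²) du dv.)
√(EG − F²)|_{(2*pi/5, 3)} = 6

E = 36, F = 0, G = 1, so EG − F² = 36. Taking the positive square root: √(EG − F²) = 6. At (u, v) = (2*pi/5, 3): 6.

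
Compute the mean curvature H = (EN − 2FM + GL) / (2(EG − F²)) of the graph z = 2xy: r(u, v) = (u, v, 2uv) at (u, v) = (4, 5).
H = -32*sqrt(165)/5445

With E = 4*v^2 + 1, F = 4*u*v, G = 4*u^2 + 1, L = 0, M = 2/sqrt(4*u^2 + 4*v^2 + 1), N = 0, assemble
  H = (EN − 2FM + GL) / (2(EG − F²)) = -8*u*v/(4*u^2 + 4*v^2 + 1)^(3/2).
At (u, v) = (4, 5): H = -32*sqrt(165)/5445.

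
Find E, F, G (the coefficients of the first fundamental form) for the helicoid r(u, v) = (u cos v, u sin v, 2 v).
E = 1;  F = 0;  G = u^2 + 4

Compute partials: r_u = (cos(v), sin(v), 0), r_v = (-u*sin(v), u*cos(v), 2). Then
  E = r_u · r_u = 1,
  F = r_u · r_v = 0,
  G = r_v · r_v = u^2 + 4.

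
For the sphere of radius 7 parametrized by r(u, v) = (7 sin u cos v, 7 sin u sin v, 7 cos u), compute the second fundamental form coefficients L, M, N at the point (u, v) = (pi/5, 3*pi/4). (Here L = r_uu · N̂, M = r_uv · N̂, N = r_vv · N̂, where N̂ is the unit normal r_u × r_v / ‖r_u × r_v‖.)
L = -7;  M = 0;  N = -35/8 + 7*sqrt(5)/8

Compute the unit normal N̂(u, v) = (sin(u)^2*cos(v)/Abs(sin(u)), sin(u)^2*sin(v)/Abs(sin(u)), sin(2*u)/(2*Abs(sin(u)))), and the second partials r_uu, r_uv, r_vv. Take dot products:
  L(u, v) = r_uu · N̂ = -7*sin(u)/Abs(sin(u)),
  M(u, v) = r_uv · N̂ = 0,
  N(u, v) = r_vv · N̂ = -7*sin(u)^3/Abs(sin(u)).
Evaluating at (u, v) = (pi/5, 3*pi/4):
  L = -7, M = 0, N = -35/8 + 7*sqrt(5)/8.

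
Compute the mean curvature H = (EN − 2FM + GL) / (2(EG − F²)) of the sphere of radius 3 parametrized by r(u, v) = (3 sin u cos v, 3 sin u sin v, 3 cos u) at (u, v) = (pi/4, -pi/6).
H = -1/3

With E = 9, F = 0, G = 9*sin(u)^2, L = -3*sin(u)/Abs(sin(u)), M = 0, N = -3*sin(u)^3/Abs(sin(u)), assemble
  H = (EN − 2FM + GL) / (2(EG − F²)) = -sin(u)/(3*Abs(sin(u))).
At (u, v) = (pi/4, -pi/6): H = -1/3.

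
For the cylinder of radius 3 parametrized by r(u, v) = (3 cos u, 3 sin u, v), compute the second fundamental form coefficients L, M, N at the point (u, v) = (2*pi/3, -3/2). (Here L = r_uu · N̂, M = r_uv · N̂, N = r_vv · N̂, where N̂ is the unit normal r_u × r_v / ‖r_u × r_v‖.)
L = -3;  M = 0;  N = 0

Compute the unit normal N̂(u, v) = (cos(u), sin(u), 0), and the second partials r_uu, r_uv, r_vv. Take dot products:
  L(u, v) = r_uu · N̂ = -3,
  M(u, v) = r_uv · N̂ = 0,
  N(u, v) = r_vv · N̂ = 0.
Evaluating at (u, v) = (2*pi/3, -3/2):
  L = -3, M = 0, N = 0.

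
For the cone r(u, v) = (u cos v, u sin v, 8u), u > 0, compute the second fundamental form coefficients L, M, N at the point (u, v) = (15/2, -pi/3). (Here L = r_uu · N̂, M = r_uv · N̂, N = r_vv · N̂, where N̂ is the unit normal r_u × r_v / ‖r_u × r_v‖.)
L = 0;  M = 0;  N = 12*sqrt(65)/13

Compute the unit normal N̂(u, v) = (-8*sqrt(65)*u*cos(v)/(65*Abs(u)), -8*sqrt(65)*u*sin(v)/(65*Abs(u)), sqrt(65)*u/(65*Abs(u))), and the second partials r_uu, r_uv, r_vv. Take dot products:
  L(u, v) = r_uu · N̂ = 0,
  M(u, v) = r_uv · N̂ = 0,
  N(u, v) = r_vv · N̂ = 8*sqrt(65)*u^2/(65*Abs(u)).
Evaluating at (u, v) = (15/2, -pi/3):
  L = 0, M = 0, N = 12*sqrt(65)/13.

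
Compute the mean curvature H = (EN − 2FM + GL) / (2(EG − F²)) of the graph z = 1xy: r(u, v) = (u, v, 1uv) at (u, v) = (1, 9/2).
H = -36*sqrt(89)/7921

With E = v^2 + 1, F = u*v, G = u^2 + 1, L = 0, M = 1/sqrt(u^2 + v^2 + 1), N = 0, assemble
  H = (EN − 2FM + GL) / (2(EG − F²)) = -u*v/(u^2 + v^2 + 1)^(3/2).
At (u, v) = (1, 9/2): H = -36*sqrt(89)/7921.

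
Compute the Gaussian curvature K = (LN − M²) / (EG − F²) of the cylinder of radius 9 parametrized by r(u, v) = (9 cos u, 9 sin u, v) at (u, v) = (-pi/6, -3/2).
K = 0

Coefficients of the first fundamental form: E = 81, F = 0, G = 1.
Coefficients of the second fundamental form: L = -9, M = 0, N = 0.
Assemble K = (LN − M²)/(EG − F²) = 0. At (u, v) = (-pi/6, -3/2): K = 0.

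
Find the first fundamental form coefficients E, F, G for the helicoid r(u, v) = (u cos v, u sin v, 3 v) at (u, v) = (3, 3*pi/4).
E = 1;  F = 0;  G = 18

Partials: r_u = (cos(v), sin(v), 0), r_v = (-u*sin(v), u*cos(v), 3). As functions of (u, v):
  E = r_u · r_u = 1,
  F = r_u · r_v = 0,
  G = r_v · r_v = u^2 + 9.
Evaluating at (u, v) = (3, 3*pi/4): E = 1, F = 0, G = 18.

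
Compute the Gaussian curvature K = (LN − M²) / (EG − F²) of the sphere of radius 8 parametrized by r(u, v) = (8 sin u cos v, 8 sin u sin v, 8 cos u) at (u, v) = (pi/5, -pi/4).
K = 1/64

Coefficients of the first fundamental form: E = 64, F = 0, G = 64*sin(u)^2.
Coefficients of the second fundamental form: L = -8*sin(u)/Abs(sin(u)), M = 0, N = -8*sin(u)^3/Abs(sin(u)).
Assemble K = (LN − M²)/(EG − F²) = 1/64. At (u, v) = (pi/5, -pi/4): K = 1/64.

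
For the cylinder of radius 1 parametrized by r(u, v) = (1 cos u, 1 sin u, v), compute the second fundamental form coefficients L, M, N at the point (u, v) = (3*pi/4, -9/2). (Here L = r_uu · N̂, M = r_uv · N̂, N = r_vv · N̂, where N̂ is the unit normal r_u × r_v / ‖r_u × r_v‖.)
L = -1;  M = 0;  N = 0

Compute the unit normal N̂(u, v) = (cos(u), sin(u), 0), and the second partials r_uu, r_uv, r_vv. Take dot products:
  L(u, v) = r_uu · N̂ = -1,
  M(u, v) = r_uv · N̂ = 0,
  N(u, v) = r_vv · N̂ = 0.
Evaluating at (u, v) = (3*pi/4, -9/2):
  L = -1, M = 0, N = 0.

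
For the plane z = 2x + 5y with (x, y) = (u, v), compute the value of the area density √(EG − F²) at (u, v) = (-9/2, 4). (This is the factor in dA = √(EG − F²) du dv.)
√(EG − F²)|_{(-9/2, 4)} = sqrt(30)

E = 5, F = 10, G = 26, so EG − F² = 30. Taking the positive square root: √(EG − F²) = sqrt(30). At (u, v) = (-9/2, 4): sqrt(30).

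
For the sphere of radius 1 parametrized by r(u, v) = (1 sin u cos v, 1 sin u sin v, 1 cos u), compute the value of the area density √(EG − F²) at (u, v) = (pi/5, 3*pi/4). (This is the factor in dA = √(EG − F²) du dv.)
√(EG − F²)|_{(pi/5, 3*pi/4)} = sqrt(10 - 2*sqrt(5))/4

E = 1, F = 0, G = sin(u)^2, so EG − F² = sin(u)^2. Taking the positive square root: √(EG − F²) = Abs(sin(u)). At (u, v) = (pi/5, 3*pi/4): sqrt(10 - 2*sqrt(5))/4.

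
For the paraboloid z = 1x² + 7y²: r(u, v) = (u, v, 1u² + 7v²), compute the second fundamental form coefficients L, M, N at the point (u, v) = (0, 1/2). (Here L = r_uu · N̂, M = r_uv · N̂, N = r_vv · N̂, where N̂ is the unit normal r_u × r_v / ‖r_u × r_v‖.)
L = sqrt(2)/5;  M = 0;  N = 7*sqrt(2)/5

Compute the unit normal N̂(u, v) = (-2*u/sqrt(4*u^2 + 196*v^2 + 1), -14*v/sqrt(4*u^2 + 196*v^2 + 1), 1/sqrt(4*u^2 + 196*v^2 + 1)), and the second partials r_uu, r_uv, r_vv. Take dot products:
  L(u, v) = r_uu · N̂ = 2/sqrt(4*u^2 + 196*v^2 + 1),
  M(u, v) = r_uv · N̂ = 0,
  N(u, v) = r_vv · N̂ = 14/sqrt(4*u^2 + 196*v^2 + 1).
Evaluating at (u, v) = (0, 1/2):
  L = sqrt(2)/5, M = 0, N = 7*sqrt(2)/5.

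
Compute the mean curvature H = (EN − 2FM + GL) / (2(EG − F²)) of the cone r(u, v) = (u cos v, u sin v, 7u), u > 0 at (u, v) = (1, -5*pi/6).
H = 7*sqrt(2)/20

With E = 50, F = 0, G = u^2, L = 0, M = 0, N = 7*sqrt(2)*u^2/(10*Abs(u)), assemble
  H = (EN − 2FM + GL) / (2(EG − F²)) = 7*sqrt(2)/(20*Abs(u)).
At (u, v) = (1, -5*pi/6): H = 7*sqrt(2)/20.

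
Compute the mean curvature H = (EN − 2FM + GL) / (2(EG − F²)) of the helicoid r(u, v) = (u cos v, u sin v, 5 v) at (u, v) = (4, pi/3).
H = 0

With E = 1, F = 0, G = u^2 + 25, L = 0, M = -5/sqrt(u^2 + 25), N = 0, assemble
  H = (EN − 2FM + GL) / (2(EG − F²)) = 0.
At (u, v) = (4, pi/3): H = 0.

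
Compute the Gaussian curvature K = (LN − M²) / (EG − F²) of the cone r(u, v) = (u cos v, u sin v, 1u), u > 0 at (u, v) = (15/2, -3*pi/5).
K = 0

Coefficients of the first fundamental form: E = 2, F = 0, G = u^2.
Coefficients of the second fundamental form: L = 0, M = 0, N = sqrt(2)*u^2/(2*Abs(u)).
Assemble K = (LN − M²)/(EG − F²) = 0. At (u, v) = (15/2, -3*pi/5): K = 0.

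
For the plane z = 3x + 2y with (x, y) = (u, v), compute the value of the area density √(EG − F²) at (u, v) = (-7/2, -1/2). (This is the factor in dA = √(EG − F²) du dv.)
√(EG − F²)|_{(-7/2, -1/2)} = sqrt(14)

E = 10, F = 6, G = 5, so EG − F² = 14. Taking the positive square root: √(EG − F²) = sqrt(14). At (u, v) = (-7/2, -1/2): sqrt(14).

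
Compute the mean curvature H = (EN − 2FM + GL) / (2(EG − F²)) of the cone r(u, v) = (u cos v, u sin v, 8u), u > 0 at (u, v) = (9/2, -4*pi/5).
H = 8*sqrt(65)/585

With E = 65, F = 0, G = u^2, L = 0, M = 0, N = 8*sqrt(65)*u^2/(65*Abs(u)), assemble
  H = (EN − 2FM + GL) / (2(EG − F²)) = 4*sqrt(65)/(65*Abs(u)).
At (u, v) = (9/2, -4*pi/5): H = 8*sqrt(65)/585.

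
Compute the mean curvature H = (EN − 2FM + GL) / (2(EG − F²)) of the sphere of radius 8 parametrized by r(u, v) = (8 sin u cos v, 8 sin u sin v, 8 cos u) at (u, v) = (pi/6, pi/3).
H = -1/8

With E = 64, F = 0, G = 64*sin(u)^2, L = -8*sin(u)/Abs(sin(u)), M = 0, N = -8*sin(u)^3/Abs(sin(u)), assemble
  H = (EN − 2FM + GL) / (2(EG − F²)) = -sin(u)/(8*Abs(sin(u))).
At (u, v) = (pi/6, pi/3): H = -1/8.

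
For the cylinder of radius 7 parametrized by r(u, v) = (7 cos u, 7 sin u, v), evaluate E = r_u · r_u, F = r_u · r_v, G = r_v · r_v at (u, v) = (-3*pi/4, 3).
E = 49;  F = 0;  G = 1

Partials: r_u = (-7*sin(u), 7*cos(u), 0), r_v = (0, 0, 1). As functions of (u, v):
  E = r_u · r_u = 49,
  F = r_u · r_v = 0,
  G = r_v · r_v = 1.
Evaluating at (u, v) = (-3*pi/4, 3): E = 49, F = 0, G = 1.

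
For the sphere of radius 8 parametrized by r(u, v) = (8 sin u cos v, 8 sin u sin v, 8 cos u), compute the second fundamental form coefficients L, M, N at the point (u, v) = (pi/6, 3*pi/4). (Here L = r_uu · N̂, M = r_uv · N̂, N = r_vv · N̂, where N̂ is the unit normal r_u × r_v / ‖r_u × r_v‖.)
L = -8;  M = 0;  N = -2

Compute the unit normal N̂(u, v) = (sin(u)^2*cos(v)/Abs(sin(u)), sin(u)^2*sin(v)/Abs(sin(u)), sin(2*u)/(2*Abs(sin(u)))), and the second partials r_uu, r_uv, r_vv. Take dot products:
  L(u, v) = r_uu · N̂ = -8*sin(u)/Abs(sin(u)),
  M(u, v) = r_uv · N̂ = 0,
  N(u, v) = r_vv · N̂ = -8*sin(u)^3/Abs(sin(u)).
Evaluating at (u, v) = (pi/6, 3*pi/4):
  L = -8, M = 0, N = -2.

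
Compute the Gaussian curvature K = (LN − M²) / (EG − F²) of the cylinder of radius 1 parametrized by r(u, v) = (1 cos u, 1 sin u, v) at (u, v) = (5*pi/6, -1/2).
K = 0

Coefficients of the first fundamental form: E = 1, F = 0, G = 1.
Coefficients of the second fundamental form: L = -1, M = 0, N = 0.
Assemble K = (LN − M²)/(EG − F²) = 0. At (u, v) = (5*pi/6, -1/2): K = 0.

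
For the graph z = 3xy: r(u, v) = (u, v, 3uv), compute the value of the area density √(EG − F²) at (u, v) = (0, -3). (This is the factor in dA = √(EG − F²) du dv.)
√(EG − F²)|_{(0, -3)} = sqrt(82)

E = 9*v^2 + 1, F = 9*u*v, G = 9*u^2 + 1, so EG − F² = 9*u^2 + 9*v^2 + 1. Taking the positive square root: √(EG − F²) = sqrt(9*u^2 + 9*v^2 + 1). At (u, v) = (0, -3): sqrt(82).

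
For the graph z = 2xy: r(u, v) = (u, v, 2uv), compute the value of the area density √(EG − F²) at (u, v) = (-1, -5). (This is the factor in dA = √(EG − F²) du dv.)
√(EG − F²)|_{(-1, -5)} = sqrt(105)

E = 4*v^2 + 1, F = 4*u*v, G = 4*u^2 + 1, so EG − F² = 4*u^2 + 4*v^2 + 1. Taking the positive square root: √(EG − F²) = sqrt(4*u^2 + 4*v^2 + 1). At (u, v) = (-1, -5): sqrt(105).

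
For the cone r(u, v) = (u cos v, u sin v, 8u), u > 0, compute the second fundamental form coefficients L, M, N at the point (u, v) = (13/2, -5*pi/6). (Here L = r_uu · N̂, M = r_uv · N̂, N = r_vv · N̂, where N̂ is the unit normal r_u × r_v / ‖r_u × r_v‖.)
L = 0;  M = 0;  N = 4*sqrt(65)/5

Compute the unit normal N̂(u, v) = (-8*sqrt(65)*u*cos(v)/(65*Abs(u)), -8*sqrt(65)*u*sin(v)/(65*Abs(u)), sqrt(65)*u/(65*Abs(u))), and the second partials r_uu, r_uv, r_vv. Take dot products:
  L(u, v) = r_uu · N̂ = 0,
  M(u, v) = r_uv · N̂ = 0,
  N(u, v) = r_vv · N̂ = 8*sqrt(65)*u^2/(65*Abs(u)).
Evaluating at (u, v) = (13/2, -5*pi/6):
  L = 0, M = 0, N = 4*sqrt(65)/5.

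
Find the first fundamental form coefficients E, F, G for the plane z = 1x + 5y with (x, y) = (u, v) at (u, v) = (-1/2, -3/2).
E = 2;  F = 5;  G = 26

Partials: r_u = (1, 0, 1), r_v = (0, 1, 5). As functions of (u, v):
  E = r_u · r_u = 2,
  F = r_u · r_v = 5,
  G = r_v · r_v = 26.
Evaluating at (u, v) = (-1/2, -3/2): E = 2, F = 5, G = 26.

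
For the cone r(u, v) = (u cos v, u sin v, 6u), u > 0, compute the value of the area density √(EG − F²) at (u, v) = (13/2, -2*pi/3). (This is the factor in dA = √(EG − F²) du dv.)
√(EG − F²)|_{(13/2, -2*pi/3)} = 13*sqrt(37)/2

E = 37, F = 0, G = u^2, so EG − F² = 37*u^2. Taking the positive square root: √(EG − F²) = sqrt(37)*Abs(u). At (u, v) = (13/2, -2*pi/3): 13*sqrt(37)/2.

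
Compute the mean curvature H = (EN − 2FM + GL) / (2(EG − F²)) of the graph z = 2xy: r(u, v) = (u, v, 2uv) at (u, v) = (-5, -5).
H = -200*sqrt(201)/40401

With E = 4*v^2 + 1, F = 4*u*v, G = 4*u^2 + 1, L = 0, M = 2/sqrt(4*u^2 + 4*v^2 + 1), N = 0, assemble
  H = (EN − 2FM + GL) / (2(EG − F²)) = -8*u*v/(4*u^2 + 4*v^2 + 1)^(3/2).
At (u, v) = (-5, -5): H = -200*sqrt(201)/40401.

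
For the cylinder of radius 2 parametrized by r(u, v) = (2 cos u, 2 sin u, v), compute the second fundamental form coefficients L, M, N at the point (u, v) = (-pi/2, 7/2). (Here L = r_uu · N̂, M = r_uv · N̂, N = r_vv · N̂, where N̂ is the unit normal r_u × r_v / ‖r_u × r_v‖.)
L = -2;  M = 0;  N = 0

Compute the unit normal N̂(u, v) = (cos(u), sin(u), 0), and the second partials r_uu, r_uv, r_vv. Take dot products:
  L(u, v) = r_uu · N̂ = -2,
  M(u, v) = r_uv · N̂ = 0,
  N(u, v) = r_vv · N̂ = 0.
Evaluating at (u, v) = (-pi/2, 7/2):
  L = -2, M = 0, N = 0.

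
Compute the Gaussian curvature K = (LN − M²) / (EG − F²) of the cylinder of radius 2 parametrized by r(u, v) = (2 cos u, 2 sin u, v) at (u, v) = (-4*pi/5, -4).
K = 0

Coefficients of the first fundamental form: E = 4, F = 0, G = 1.
Coefficients of the second fundamental form: L = -2, M = 0, N = 0.
Assemble K = (LN − M²)/(EG − F²) = 0. At (u, v) = (-4*pi/5, -4): K = 0.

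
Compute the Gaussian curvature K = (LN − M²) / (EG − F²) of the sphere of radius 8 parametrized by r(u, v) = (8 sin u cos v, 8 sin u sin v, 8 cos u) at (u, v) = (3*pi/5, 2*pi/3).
K = 1/64

Coefficients of the first fundamental form: E = 64, F = 0, G = 64*sin(u)^2.
Coefficients of the second fundamental form: L = -8*sin(u)/Abs(sin(u)), M = 0, N = -8*sin(u)^3/Abs(sin(u)).
Assemble K = (LN − M²)/(EG − F²) = 1/64. At (u, v) = (3*pi/5, 2*pi/3): K = 1/64.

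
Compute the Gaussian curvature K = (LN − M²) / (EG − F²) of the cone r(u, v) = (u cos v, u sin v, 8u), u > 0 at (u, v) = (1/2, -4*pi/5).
K = 0

Coefficients of the first fundamental form: E = 65, F = 0, G = u^2.
Coefficients of the second fundamental form: L = 0, M = 0, N = 8*sqrt(65)*u^2/(65*Abs(u)).
Assemble K = (LN − M²)/(EG − F²) = 0. At (u, v) = (1/2, -4*pi/5): K = 0.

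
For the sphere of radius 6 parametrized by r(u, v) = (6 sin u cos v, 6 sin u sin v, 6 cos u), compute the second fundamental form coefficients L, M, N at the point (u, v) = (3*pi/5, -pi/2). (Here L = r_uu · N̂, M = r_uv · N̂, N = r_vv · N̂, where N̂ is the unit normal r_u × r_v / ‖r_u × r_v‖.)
L = -6;  M = 0;  N = -15/4 - 3*sqrt(5)/4

Compute the unit normal N̂(u, v) = (sin(u)^2*cos(v)/Abs(sin(u)), sin(u)^2*sin(v)/Abs(sin(u)), sin(2*u)/(2*Abs(sin(u)))), and the second partials r_uu, r_uv, r_vv. Take dot products:
  L(u, v) = r_uu · N̂ = -6*sin(u)/Abs(sin(u)),
  M(u, v) = r_uv · N̂ = 0,
  N(u, v) = r_vv · N̂ = -6*sin(u)^3/Abs(sin(u)).
Evaluating at (u, v) = (3*pi/5, -pi/2):
  L = -6, M = 0, N = -15/4 - 3*sqrt(5)/4.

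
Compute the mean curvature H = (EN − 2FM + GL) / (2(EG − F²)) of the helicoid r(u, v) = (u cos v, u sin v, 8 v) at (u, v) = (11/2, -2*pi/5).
H = 0

With E = 1, F = 0, G = u^2 + 64, L = 0, M = -8/sqrt(u^2 + 64), N = 0, assemble
  H = (EN − 2FM + GL) / (2(EG − F²)) = 0.
At (u, v) = (11/2, -2*pi/5): H = 0.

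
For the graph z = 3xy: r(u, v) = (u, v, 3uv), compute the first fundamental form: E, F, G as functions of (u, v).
E = 9*v^2 + 1;  F = 9*u*v;  G = 9*u^2 + 1

Compute partials: r_u = (1, 0, 3*v), r_v = (0, 1, 3*u). Then
  E = r_u · r_u = 9*v^2 + 1,
  F = r_u · r_v = 9*u*v,
  G = r_v · r_v = 9*u^2 + 1.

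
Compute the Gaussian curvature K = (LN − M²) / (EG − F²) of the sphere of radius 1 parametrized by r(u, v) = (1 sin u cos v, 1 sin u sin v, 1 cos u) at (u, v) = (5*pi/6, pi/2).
K = 1

Coefficients of the first fundamental form: E = 1, F = 0, G = sin(u)^2.
Coefficients of the second fundamental form: L = -sin(u)/Abs(sin(u)), M = 0, N = -sin(u)^3/Abs(sin(u)).
Assemble K = (LN − M²)/(EG − F²) = 1. At (u, v) = (5*pi/6, pi/2): K = 1.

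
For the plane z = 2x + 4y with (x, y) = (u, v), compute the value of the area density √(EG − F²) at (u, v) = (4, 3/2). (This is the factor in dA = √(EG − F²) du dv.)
√(EG − F²)|_{(4, 3/2)} = sqrt(21)

E = 5, F = 8, G = 17, so EG − F² = 21. Taking the positive square root: √(EG − F²) = sqrt(21). At (u, v) = (4, 3/2): sqrt(21).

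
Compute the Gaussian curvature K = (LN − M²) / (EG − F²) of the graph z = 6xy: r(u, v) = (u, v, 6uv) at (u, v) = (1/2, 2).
K = -9/5929

Coefficients of the first fundamental form: E = 36*v^2 + 1, F = 36*u*v, G = 36*u^2 + 1.
Coefficients of the second fundamental form: L = 0, M = 6/sqrt(36*u^2 + 36*v^2 + 1), N = 0.
Assemble K = (LN − M²)/(EG − F²) = -36/(1296*u^4 + 2592*u^2*v^2 + 72*u^2 + 1296*v^4 + 72*v^2 + 1). At (u, v) = (1/2, 2): K = -9/5929.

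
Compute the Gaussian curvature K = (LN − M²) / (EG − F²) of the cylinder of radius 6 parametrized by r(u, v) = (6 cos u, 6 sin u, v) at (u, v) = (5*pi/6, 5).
K = 0

Coefficients of the first fundamental form: E = 36, F = 0, G = 1.
Coefficients of the second fundamental form: L = -6, M = 0, N = 0.
Assemble K = (LN − M²)/(EG − F²) = 0. At (u, v) = (5*pi/6, 5): K = 0.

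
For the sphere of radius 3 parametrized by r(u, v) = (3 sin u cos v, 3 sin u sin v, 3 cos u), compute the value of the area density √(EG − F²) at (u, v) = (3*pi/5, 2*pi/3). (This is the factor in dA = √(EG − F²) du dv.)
√(EG − F²)|_{(3*pi/5, 2*pi/3)} = 9*sqrt(2*sqrt(5) + 10)/4

E = 9, F = 0, G = 9*sin(u)^2, so EG − F² = 81*sin(u)^2. Taking the positive square root: √(EG − F²) = 9*Abs(sin(u)). At (u, v) = (3*pi/5, 2*pi/3): 9*sqrt(2*sqrt(5) + 10)/4.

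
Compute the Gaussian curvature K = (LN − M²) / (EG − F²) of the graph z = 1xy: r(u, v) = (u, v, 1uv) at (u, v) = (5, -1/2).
K = -16/11025

Coefficients of the first fundamental form: E = v^2 + 1, F = u*v, G = u^2 + 1.
Coefficients of the second fundamental form: L = 0, M = 1/sqrt(u^2 + v^2 + 1), N = 0.
Assemble K = (LN − M²)/(EG − F²) = 1/((u^2*v^2 - (u^2 + 1)*(v^2 + 1))*(u^2 + v^2 + 1)). At (u, v) = (5, -1/2): K = -16/11025.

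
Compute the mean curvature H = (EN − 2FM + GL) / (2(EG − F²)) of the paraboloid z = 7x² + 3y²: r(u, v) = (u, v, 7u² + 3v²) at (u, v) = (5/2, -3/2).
H = 4252*sqrt(1307)/1708249

With E = 196*u^2 + 1, F = 84*u*v, G = 36*v^2 + 1, L = 14/sqrt(196*u^2 + 36*v^2 + 1), M = 0, N = 6/sqrt(196*u^2 + 36*v^2 + 1), assemble
  H = (EN − 2FM + GL) / (2(EG − F²)) = 2*(294*u^2 + 126*v^2 + 5)/(196*u^2 + 36*v^2 + 1)^(3/2).
At (u, v) = (5/2, -3/2): H = 4252*sqrt(1307)/1708249.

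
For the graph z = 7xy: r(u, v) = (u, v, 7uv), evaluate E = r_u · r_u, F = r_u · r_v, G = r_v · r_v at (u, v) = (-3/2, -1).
E = 50;  F = 147/2;  G = 445/4

Partials: r_u = (1, 0, 7*v), r_v = (0, 1, 7*u). As functions of (u, v):
  E = r_u · r_u = 49*v^2 + 1,
  F = r_u · r_v = 49*u*v,
  G = r_v · r_v = 49*u^2 + 1.
Evaluating at (u, v) = (-3/2, -1): E = 50, F = 147/2, G = 445/4.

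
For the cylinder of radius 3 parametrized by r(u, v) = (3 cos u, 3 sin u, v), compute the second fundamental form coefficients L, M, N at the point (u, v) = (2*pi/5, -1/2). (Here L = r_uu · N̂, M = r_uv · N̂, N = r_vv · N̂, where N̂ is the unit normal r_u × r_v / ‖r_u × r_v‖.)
L = -3;  M = 0;  N = 0

Compute the unit normal N̂(u, v) = (cos(u), sin(u), 0), and the second partials r_uu, r_uv, r_vv. Take dot products:
  L(u, v) = r_uu · N̂ = -3,
  M(u, v) = r_uv · N̂ = 0,
  N(u, v) = r_vv · N̂ = 0.
Evaluating at (u, v) = (2*pi/5, -1/2):
  L = -3, M = 0, N = 0.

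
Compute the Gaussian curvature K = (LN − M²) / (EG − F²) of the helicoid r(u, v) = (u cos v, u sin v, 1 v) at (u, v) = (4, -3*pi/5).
K = -1/289

Coefficients of the first fundamental form: E = 1, F = 0, G = u^2 + 1.
Coefficients of the second fundamental form: L = 0, M = -1/sqrt(u^2 + 1), N = 0.
Assemble K = (LN − M²)/(EG − F²) = -1/(u^2 + 1)^2. At (u, v) = (4, -3*pi/5): K = -1/289.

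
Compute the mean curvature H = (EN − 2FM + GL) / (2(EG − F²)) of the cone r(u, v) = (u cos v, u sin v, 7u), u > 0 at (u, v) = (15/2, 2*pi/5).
H = 7*sqrt(2)/150

With E = 50, F = 0, G = u^2, L = 0, M = 0, N = 7*sqrt(2)*u^2/(10*Abs(u)), assemble
  H = (EN − 2FM + GL) / (2(EG − F²)) = 7*sqrt(2)/(20*Abs(u)).
At (u, v) = (15/2, 2*pi/5): H = 7*sqrt(2)/150.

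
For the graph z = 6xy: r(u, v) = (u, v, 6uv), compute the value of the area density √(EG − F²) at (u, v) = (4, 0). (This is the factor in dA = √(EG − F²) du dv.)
√(EG − F²)|_{(4, 0)} = sqrt(577)

E = 36*v^2 + 1, F = 36*u*v, G = 36*u^2 + 1, so EG − F² = 36*u^2 + 36*v^2 + 1. Taking the positive square root: √(EG − F²) = sqrt(36*u^2 + 36*v^2 + 1). At (u, v) = (4, 0): sqrt(577).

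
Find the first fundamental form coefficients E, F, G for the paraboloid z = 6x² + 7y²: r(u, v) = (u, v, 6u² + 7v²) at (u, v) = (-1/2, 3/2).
E = 37;  F = -126;  G = 442

Partials: r_u = (1, 0, 12*u), r_v = (0, 1, 14*v). As functions of (u, v):
  E = r_u · r_u = 144*u^2 + 1,
  F = r_u · r_v = 168*u*v,
  G = r_v · r_v = 196*v^2 + 1.
Evaluating at (u, v) = (-1/2, 3/2): E = 37, F = -126, G = 442.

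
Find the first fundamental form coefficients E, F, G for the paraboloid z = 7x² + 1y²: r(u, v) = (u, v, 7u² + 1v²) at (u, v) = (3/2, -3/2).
E = 442;  F = -63;  G = 10

Partials: r_u = (1, 0, 14*u), r_v = (0, 1, 2*v). As functions of (u, v):
  E = r_u · r_u = 196*u^2 + 1,
  F = r_u · r_v = 28*u*v,
  G = r_v · r_v = 4*v^2 + 1.
Evaluating at (u, v) = (3/2, -3/2): E = 442, F = -63, G = 10.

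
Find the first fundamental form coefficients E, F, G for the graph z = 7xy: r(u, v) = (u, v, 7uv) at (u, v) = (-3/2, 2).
E = 197;  F = -147;  G = 445/4

Partials: r_u = (1, 0, 7*v), r_v = (0, 1, 7*u). As functions of (u, v):
  E = r_u · r_u = 49*v^2 + 1,
  F = r_u · r_v = 49*u*v,
  G = r_v · r_v = 49*u^2 + 1.
Evaluating at (u, v) = (-3/2, 2): E = 197, F = -147, G = 445/4.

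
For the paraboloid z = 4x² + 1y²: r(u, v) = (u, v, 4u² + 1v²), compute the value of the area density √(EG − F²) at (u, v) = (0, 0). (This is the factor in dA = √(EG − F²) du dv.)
√(EG − F²)|_{(0, 0)} = 1

E = 64*u^2 + 1, F = 16*u*v, G = 4*v^2 + 1, so EG − F² = 64*u^2 + 4*v^2 + 1. Taking the positive square root: √(EG − F²) = sqrt(64*u^2 + 4*v^2 + 1). At (u, v) = (0, 0): 1.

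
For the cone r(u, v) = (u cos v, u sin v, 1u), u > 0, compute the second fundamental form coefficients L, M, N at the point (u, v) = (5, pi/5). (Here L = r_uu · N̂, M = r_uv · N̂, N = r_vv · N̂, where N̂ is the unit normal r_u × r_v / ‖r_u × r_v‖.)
L = 0;  M = 0;  N = 5*sqrt(2)/2

Compute the unit normal N̂(u, v) = (-sqrt(2)*u*cos(v)/(2*Abs(u)), -sqrt(2)*u*sin(v)/(2*Abs(u)), sqrt(2)*u/(2*Abs(u))), and the second partials r_uu, r_uv, r_vv. Take dot products:
  L(u, v) = r_uu · N̂ = 0,
  M(u, v) = r_uv · N̂ = 0,
  N(u, v) = r_vv · N̂ = sqrt(2)*u^2/(2*Abs(u)).
Evaluating at (u, v) = (5, pi/5):
  L = 0, M = 0, N = 5*sqrt(2)/2.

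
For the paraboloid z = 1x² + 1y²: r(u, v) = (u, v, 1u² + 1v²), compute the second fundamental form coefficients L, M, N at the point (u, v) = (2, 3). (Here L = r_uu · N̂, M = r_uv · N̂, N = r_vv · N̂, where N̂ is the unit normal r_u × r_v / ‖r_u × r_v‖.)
L = 2*sqrt(53)/53;  M = 0;  N = 2*sqrt(53)/53

Compute the unit normal N̂(u, v) = (-2*u/sqrt(4*u^2 + 4*v^2 + 1), -2*v/sqrt(4*u^2 + 4*v^2 + 1), 1/sqrt(4*u^2 + 4*v^2 + 1)), and the second partials r_uu, r_uv, r_vv. Take dot products:
  L(u, v) = r_uu · N̂ = 2/sqrt(4*u^2 + 4*v^2 + 1),
  M(u, v) = r_uv · N̂ = 0,
  N(u, v) = r_vv · N̂ = 2/sqrt(4*u^2 + 4*v^2 + 1).
Evaluating at (u, v) = (2, 3):
  L = 2*sqrt(53)/53, M = 0, N = 2*sqrt(53)/53.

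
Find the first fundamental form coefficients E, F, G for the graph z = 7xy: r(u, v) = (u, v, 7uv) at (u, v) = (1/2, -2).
E = 197;  F = -49;  G = 53/4

Partials: r_u = (1, 0, 7*v), r_v = (0, 1, 7*u). As functions of (u, v):
  E = r_u · r_u = 49*v^2 + 1,
  F = r_u · r_v = 49*u*v,
  G = r_v · r_v = 49*u^2 + 1.
Evaluating at (u, v) = (1/2, -2): E = 197, F = -49, G = 53/4.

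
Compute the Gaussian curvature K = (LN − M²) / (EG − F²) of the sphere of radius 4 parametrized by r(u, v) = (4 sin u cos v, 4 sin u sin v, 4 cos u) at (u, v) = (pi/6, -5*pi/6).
K = 1/16

Coefficients of the first fundamental form: E = 16, F = 0, G = 16*sin(u)^2.
Coefficients of the second fundamental form: L = -4*sin(u)/Abs(sin(u)), M = 0, N = -4*sin(u)^3/Abs(sin(u)).
Assemble K = (LN − M²)/(EG − F²) = 1/16. At (u, v) = (pi/6, -5*pi/6): K = 1/16.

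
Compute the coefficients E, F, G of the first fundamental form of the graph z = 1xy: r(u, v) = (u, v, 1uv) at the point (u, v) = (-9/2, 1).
E = 2;  F = -9/2;  G = 85/4

Partials: r_u = (1, 0, v), r_v = (0, 1, u). As functions of (u, v):
  E = r_u · r_u = v^2 + 1,
  F = r_u · r_v = u*v,
  G = r_v · r_v = u^2 + 1.
Evaluating at (u, v) = (-9/2, 1): E = 2, F = -9/2, G = 85/4.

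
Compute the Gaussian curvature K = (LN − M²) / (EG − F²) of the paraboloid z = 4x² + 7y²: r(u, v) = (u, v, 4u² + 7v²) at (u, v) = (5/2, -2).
K = 112/1404225

Coefficients of the first fundamental form: E = 64*u^2 + 1, F = 112*u*v, G = 196*v^2 + 1.
Coefficients of the second fundamental form: L = 8/sqrt(64*u^2 + 196*v^2 + 1), M = 0, N = 14/sqrt(64*u^2 + 196*v^2 + 1).
Assemble K = (LN − M²)/(EG − F²) = 112/(4096*u^4 + 25088*u^2*v^2 + 128*u^2 + 38416*v^4 + 392*v^2 + 1). At (u, v) = (5/2, -2): K = 112/1404225.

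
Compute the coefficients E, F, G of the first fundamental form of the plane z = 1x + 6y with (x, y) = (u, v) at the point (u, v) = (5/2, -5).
E = 2;  F = 6;  G = 37

Partials: r_u = (1, 0, 1), r_v = (0, 1, 6). As functions of (u, v):
  E = r_u · r_u = 2,
  F = r_u · r_v = 6,
  G = r_v · r_v = 37.
Evaluating at (u, v) = (5/2, -5): E = 2, F = 6, G = 37.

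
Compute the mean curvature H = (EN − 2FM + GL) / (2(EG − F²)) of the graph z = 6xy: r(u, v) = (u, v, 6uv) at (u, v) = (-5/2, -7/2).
H = -1890*sqrt(667)/444889

With E = 36*v^2 + 1, F = 36*u*v, G = 36*u^2 + 1, L = 0, M = 6/sqrt(36*u^2 + 36*v^2 + 1), N = 0, assemble
  H = (EN − 2FM + GL) / (2(EG − F²)) = -216*u*v/(36*u^2 + 36*v^2 + 1)^(3/2).
At (u, v) = (-5/2, -7/2): H = -1890*sqrt(667)/444889.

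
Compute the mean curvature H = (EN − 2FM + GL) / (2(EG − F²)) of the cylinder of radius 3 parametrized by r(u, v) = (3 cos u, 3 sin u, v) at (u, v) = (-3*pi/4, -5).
H = -1/6

With E = 9, F = 0, G = 1, L = -3, M = 0, N = 0, assemble
  H = (EN − 2FM + GL) / (2(EG − F²)) = -1/6.
At (u, v) = (-3*pi/4, -5): H = -1/6.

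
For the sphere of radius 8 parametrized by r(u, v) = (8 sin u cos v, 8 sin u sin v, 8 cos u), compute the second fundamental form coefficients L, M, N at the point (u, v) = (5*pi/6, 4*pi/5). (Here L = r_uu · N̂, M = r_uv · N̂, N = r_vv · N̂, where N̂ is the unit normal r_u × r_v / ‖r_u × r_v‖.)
L = -8;  M = 0;  N = -2

Compute the unit normal N̂(u, v) = (sin(u)^2*cos(v)/Abs(sin(u)), sin(u)^2*sin(v)/Abs(sin(u)), sin(2*u)/(2*Abs(sin(u)))), and the second partials r_uu, r_uv, r_vv. Take dot products:
  L(u, v) = r_uu · N̂ = -8*sin(u)/Abs(sin(u)),
  M(u, v) = r_uv · N̂ = 0,
  N(u, v) = r_vv · N̂ = -8*sin(u)^3/Abs(sin(u)).
Evaluating at (u, v) = (5*pi/6, 4*pi/5):
  L = -8, M = 0, N = -2.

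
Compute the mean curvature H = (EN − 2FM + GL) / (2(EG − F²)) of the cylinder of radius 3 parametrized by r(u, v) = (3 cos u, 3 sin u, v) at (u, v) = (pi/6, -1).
H = -1/6

With E = 9, F = 0, G = 1, L = -3, M = 0, N = 0, assemble
  H = (EN − 2FM + GL) / (2(EG − F²)) = -1/6.
At (u, v) = (pi/6, -1): H = -1/6.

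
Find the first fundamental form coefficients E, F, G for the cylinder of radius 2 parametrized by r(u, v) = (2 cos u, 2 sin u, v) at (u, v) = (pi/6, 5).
E = 4;  F = 0;  G = 1

Partials: r_u = (-2*sin(u), 2*cos(u), 0), r_v = (0, 0, 1). As functions of (u, v):
  E = r_u · r_u = 4,
  F = r_u · r_v = 0,
  G = r_v · r_v = 1.
Evaluating at (u, v) = (pi/6, 5): E = 4, F = 0, G = 1.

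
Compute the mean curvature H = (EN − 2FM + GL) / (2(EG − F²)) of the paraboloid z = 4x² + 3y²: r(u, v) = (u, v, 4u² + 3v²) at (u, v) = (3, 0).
H = 1735*sqrt(577)/332929

With E = 64*u^2 + 1, F = 48*u*v, G = 36*v^2 + 1, L = 8/sqrt(64*u^2 + 36*v^2 + 1), M = 0, N = 6/sqrt(64*u^2 + 36*v^2 + 1), assemble
  H = (EN − 2FM + GL) / (2(EG − F²)) = (192*u^2 + 144*v^2 + 7)/(64*u^2 + 36*v^2 + 1)^(3/2).
At (u, v) = (3, 0): H = 1735*sqrt(577)/332929.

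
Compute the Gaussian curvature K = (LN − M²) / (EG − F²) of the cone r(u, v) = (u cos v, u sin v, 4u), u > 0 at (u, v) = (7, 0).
K = 0

Coefficients of the first fundamental form: E = 17, F = 0, G = u^2.
Coefficients of the second fundamental form: L = 0, M = 0, N = 4*sqrt(17)*u^2/(17*Abs(u)).
Assemble K = (LN − M²)/(EG − F²) = 0. At (u, v) = (7, 0): K = 0.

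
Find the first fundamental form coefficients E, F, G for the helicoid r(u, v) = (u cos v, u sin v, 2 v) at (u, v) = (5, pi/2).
E = 1;  F = 0;  G = 29

Partials: r_u = (cos(v), sin(v), 0), r_v = (-u*sin(v), u*cos(v), 2). As functions of (u, v):
  E = r_u · r_u = 1,
  F = r_u · r_v = 0,
  G = r_v · r_v = u^2 + 4.
Evaluating at (u, v) = (5, pi/2): E = 1, F = 0, G = 29.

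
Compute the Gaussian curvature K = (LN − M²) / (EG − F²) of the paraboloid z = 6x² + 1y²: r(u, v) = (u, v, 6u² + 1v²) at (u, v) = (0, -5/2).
K = 6/169

Coefficients of the first fundamental form: E = 144*u^2 + 1, F = 24*u*v, G = 4*v^2 + 1.
Coefficients of the second fundamental form: L = 12/sqrt(144*u^2 + 4*v^2 + 1), M = 0, N = 2/sqrt(144*u^2 + 4*v^2 + 1).
Assemble K = (LN − M²)/(EG − F²) = 24/(20736*u^4 + 1152*u^2*v^2 + 288*u^2 + 16*v^4 + 8*v^2 + 1). At (u, v) = (0, -5/2): K = 6/169.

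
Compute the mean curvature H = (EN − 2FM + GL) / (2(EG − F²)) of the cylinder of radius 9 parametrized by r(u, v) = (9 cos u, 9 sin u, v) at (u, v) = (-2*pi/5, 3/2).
H = -1/18

With E = 81, F = 0, G = 1, L = -9, M = 0, N = 0, assemble
  H = (EN − 2FM + GL) / (2(EG − F²)) = -1/18.
At (u, v) = (-2*pi/5, 3/2): H = -1/18.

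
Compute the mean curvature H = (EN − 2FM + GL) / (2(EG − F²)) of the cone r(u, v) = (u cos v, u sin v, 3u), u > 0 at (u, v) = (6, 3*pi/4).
H = sqrt(10)/40

With E = 10, F = 0, G = u^2, L = 0, M = 0, N = 3*sqrt(10)*u^2/(10*Abs(u)), assemble
  H = (EN − 2FM + GL) / (2(EG − F²)) = 3*sqrt(10)/(20*Abs(u)).
At (u, v) = (6, 3*pi/4): H = sqrt(10)/40.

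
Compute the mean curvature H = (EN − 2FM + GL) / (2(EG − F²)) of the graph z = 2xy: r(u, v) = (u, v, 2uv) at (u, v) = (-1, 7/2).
H = 7*sqrt(6)/243

With E = 4*v^2 + 1, F = 4*u*v, G = 4*u^2 + 1, L = 0, M = 2/sqrt(4*u^2 + 4*v^2 + 1), N = 0, assemble
  H = (EN − 2FM + GL) / (2(EG − F²)) = -8*u*v/(4*u^2 + 4*v^2 + 1)^(3/2).
At (u, v) = (-1, 7/2): H = 7*sqrt(6)/243.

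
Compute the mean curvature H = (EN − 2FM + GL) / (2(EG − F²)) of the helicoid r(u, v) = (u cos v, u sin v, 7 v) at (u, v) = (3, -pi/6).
H = 0

With E = 1, F = 0, G = u^2 + 49, L = 0, M = -7/sqrt(u^2 + 49), N = 0, assemble
  H = (EN − 2FM + GL) / (2(EG − F²)) = 0.
At (u, v) = (3, -pi/6): H = 0.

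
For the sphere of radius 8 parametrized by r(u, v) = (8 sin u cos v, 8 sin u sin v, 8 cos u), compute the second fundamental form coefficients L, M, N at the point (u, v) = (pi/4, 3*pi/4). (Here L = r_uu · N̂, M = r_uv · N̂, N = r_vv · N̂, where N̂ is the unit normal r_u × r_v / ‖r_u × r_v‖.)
L = -8;  M = 0;  N = -4

Compute the unit normal N̂(u, v) = (sin(u)^2*cos(v)/Abs(sin(u)), sin(u)^2*sin(v)/Abs(sin(u)), sin(2*u)/(2*Abs(sin(u)))), and the second partials r_uu, r_uv, r_vv. Take dot products:
  L(u, v) = r_uu · N̂ = -8*sin(u)/Abs(sin(u)),
  M(u, v) = r_uv · N̂ = 0,
  N(u, v) = r_vv · N̂ = -8*sin(u)^3/Abs(sin(u)).
Evaluating at (u, v) = (pi/4, 3*pi/4):
  L = -8, M = 0, N = -4.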